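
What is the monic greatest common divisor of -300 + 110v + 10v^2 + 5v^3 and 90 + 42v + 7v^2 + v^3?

30 + 4v + v^2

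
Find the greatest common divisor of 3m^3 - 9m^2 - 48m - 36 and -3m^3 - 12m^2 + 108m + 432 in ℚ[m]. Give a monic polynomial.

m - 6

Apply the Euclidean algorithm:
  3m^3 - 9m^2 - 48m - 36 = (-1)(-3m^3 - 12m^2 + 108m + 432) + (-21m^2 + 60m + 396)
  -3m^3 - 12m^2 + 108m + 432 = ((1/7)m + 48/49)(-21m^2 + 60m + 396) + (-(360/49)m + 2160/49)
  -21m^2 + 60m + 396 = ((343/120)m + 539/60)(-(360/49)m + 2160/49) + (0)
Last nonzero remainder: -(360/49)m + 2160/49. Dividing through by -360/49 gives the monic gcd m - 6.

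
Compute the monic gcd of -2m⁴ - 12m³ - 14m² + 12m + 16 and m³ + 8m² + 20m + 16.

m² + 6m + 8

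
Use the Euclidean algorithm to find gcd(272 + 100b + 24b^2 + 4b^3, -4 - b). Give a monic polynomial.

Repeated division with remainder:
  4b^3 + 24b^2 + 100b + 272 = (-4b^2 - 8b - 68)(-b - 4) + (0)
Last nonzero remainder: -b - 4. Dividing through by -1 gives the monic gcd b + 4.

4 + b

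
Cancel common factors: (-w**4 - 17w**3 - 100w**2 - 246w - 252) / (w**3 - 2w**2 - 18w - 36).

By polynomial division,
  -w**4 - 17w**3 - 100w**2 - 246w - 252 = (-w - 19)(w**3 - 2w**2 - 18w - 36) + (-156w**2 - 624w - 936)
  w**3 - 2w**2 - 18w - 36 = (-(1/156)w + 1/26)(-156w**2 - 624w - 936) + (0)
Last nonzero remainder: -156w**2 - 624w - 936. Dividing through by -156 gives the monic gcd w**2 + 4w + 6.
Cancel w**2 + 4w + 6 from numerator and denominator to get the reduced form.

(-w**2 - 13w - 42)/(w - 6)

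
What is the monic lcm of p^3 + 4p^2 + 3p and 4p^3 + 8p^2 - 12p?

p^4 + 3p^3 - p^2 - 3p

Euclidean algorithm in ℚ[p]:
  p^3 + 4p^2 + 3p = (1/4)(4p^3 + 8p^2 - 12p) + (2p^2 + 6p)
  4p^3 + 8p^2 - 12p = (2p - 2)(2p^2 + 6p) + (0)
Last nonzero remainder: 2p^2 + 6p. Dividing through by 2 gives the monic gcd p^2 + 3p.
Then lcm(f, g) = f·g / gcd(f, g); expanding and making the result monic gives the answer.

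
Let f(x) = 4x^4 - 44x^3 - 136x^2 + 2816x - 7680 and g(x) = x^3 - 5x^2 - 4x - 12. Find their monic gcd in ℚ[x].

x - 6

Apply the Euclidean algorithm:
  4x^4 - 44x^3 - 136x^2 + 2816x - 7680 = (4x - 24)(x^3 - 5x^2 - 4x - 12) + (-240x^2 + 2768x - 7968)
  x^3 - 5x^2 - 4x - 12 = (-(1/240)x - 49/1800)(-240x^2 + 2768x - 7968) + ((8584/225)x - 17168/75)
  -240x^2 + 2768x - 7968 = (-(6750/1073)x + 37350/1073)((8584/225)x - 17168/75) + (0)
Last nonzero remainder: (8584/225)x - 17168/75. Dividing through by 8584/225 gives the monic gcd x - 6.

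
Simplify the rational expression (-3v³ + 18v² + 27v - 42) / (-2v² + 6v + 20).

(3v² - 24v + 21)/(2v - 10)

Apply the Euclidean algorithm:
  -3v³ + 18v² + 27v - 42 = ((3/2)v - 9/2)(-2v² + 6v + 20) + (24v + 48)
  -2v² + 6v + 20 = (-(1/12)v + 5/12)(24v + 48) + (0)
Last nonzero remainder: 24v + 48. Dividing through by 24 gives the monic gcd v + 2.
Cancel v + 2 from numerator and denominator to get the reduced form.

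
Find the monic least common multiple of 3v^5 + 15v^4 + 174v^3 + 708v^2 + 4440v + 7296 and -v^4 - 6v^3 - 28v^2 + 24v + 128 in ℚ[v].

Repeated division with remainder:
  3v^5 + 15v^4 + 174v^3 + 708v^2 + 4440v + 7296 = (-3v + 3)(-v^4 - 6v^3 - 28v^2 + 24v + 128) + (108v^3 + 864v^2 + 4752v + 6912)
  -v^4 - 6v^3 - 28v^2 + 24v + 128 = (-(1/108)v + 1/54)(108v^3 + 864v^2 + 4752v + 6912) + (0)
Last nonzero remainder: 108v^3 + 864v^2 + 4752v + 6912. Dividing through by 108 gives the monic gcd v^3 + 8v^2 + 44v + 64.
Then lcm(f, g) = f·g / gcd(f, g); expanding and making the result monic gives the answer.

v^6 + 3v^5 + 48v^4 + 120v^3 + 1008v^2 - 528v - 4864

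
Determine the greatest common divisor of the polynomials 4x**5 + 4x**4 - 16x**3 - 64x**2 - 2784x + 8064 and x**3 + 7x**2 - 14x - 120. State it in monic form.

x**2 + 2x - 24

By polynomial division,
  4x**5 + 4x**4 - 16x**3 - 64x**2 - 2784x + 8064 = (4x**2 - 24x + 208)(x**3 + 7x**2 - 14x - 120) + (-1376x**2 - 2752x + 33024)
  x**3 + 7x**2 - 14x - 120 = (-(1/1376)x - 5/1376)(-1376x**2 - 2752x + 33024) + (0)
Last nonzero remainder: -1376x**2 - 2752x + 33024. Dividing through by -1376 gives the monic gcd x**2 + 2x - 24.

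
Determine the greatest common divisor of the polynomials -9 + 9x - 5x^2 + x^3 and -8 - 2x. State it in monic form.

1

By polynomial division,
  x^3 - 5x^2 + 9x - 9 = (-(1/2)x^2 + (9/2)x - 45/2)(-2x - 8) + (-189)
  -2x - 8 = ((2/189)x + 8/189)(-189) + (0)
The last nonzero remainder is the constant -189, so the polynomials are coprime and gcd = 1.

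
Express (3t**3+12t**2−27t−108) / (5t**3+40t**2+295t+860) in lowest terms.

Apply the Euclidean algorithm:
  3t**3+12t**2−27t−108 = (3/5)(5t**3+40t**2+295t+860) + (−12t**2−204t−624)
  5t**3+40t**2+295t+860 = (−(5/12)t+15/4)(−12t**2−204t−624) + (800t+3200)
  −12t**2−204t−624 = (−(3/200)t−39/200)(800t+3200) + (0)
Last nonzero remainder: 800t+3200. Dividing through by 800 gives the monic gcd t+4.
Cancel t+4 from numerator and denominator to get the reduced form.

(3t**2−27)/(5t**2+20t+215)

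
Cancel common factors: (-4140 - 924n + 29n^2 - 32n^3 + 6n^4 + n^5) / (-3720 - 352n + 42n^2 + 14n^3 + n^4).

Euclidean algorithm in ℚ[n]:
  n^5 + 6n^4 - 32n^3 + 29n^2 - 924n - 4140 = (n - 8)(n^4 + 14n^3 + 42n^2 - 352n - 3720) + (38n^3 + 717n^2 - 20n - 33900)
  n^4 + 14n^3 + 42n^2 - 352n - 3720 = ((1/38)n - 185/1444)(38n^3 + 717n^2 - 20n - 33900) + ((194053/1444)n^2 + (194053/361)n - 2910795/361)
  38n^3 + 717n^2 - 20n - 33900 = ((54872/194053)n + 815860/194053)((194053/1444)n^2 + (194053/361)n - 2910795/361) + (0)
Last nonzero remainder: (194053/1444)n^2 + (194053/361)n - 2910795/361. Dividing through by 194053/1444 gives the monic gcd n^2 + 4n - 60.
Cancel n^2 + 4n - 60 from numerator and denominator to get the reduced form.

(69 + 20n + 2n^2 + n^3)/(62 + 10n + n^2)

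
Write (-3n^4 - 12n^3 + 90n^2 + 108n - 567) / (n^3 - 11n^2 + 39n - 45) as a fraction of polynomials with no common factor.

(-3n^2 - 30n - 63)/(n - 5)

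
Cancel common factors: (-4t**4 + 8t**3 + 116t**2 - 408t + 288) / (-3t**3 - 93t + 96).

(4t**3 - 4t**2 - 120t + 288)/(3t**2 + 3t + 96)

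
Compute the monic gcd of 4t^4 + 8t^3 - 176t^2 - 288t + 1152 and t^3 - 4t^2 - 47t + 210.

t - 6

Repeated division with remainder:
  4t^4 + 8t^3 - 176t^2 - 288t + 1152 = (4t + 24)(t^3 - 4t^2 - 47t + 210) + (108t^2 - 3888)
  t^3 - 4t^2 - 47t + 210 = ((1/108)t - 1/27)(108t^2 - 3888) + (-11t + 66)
  108t^2 - 3888 = (-(108/11)t - 648/11)(-11t + 66) + (0)
Last nonzero remainder: -11t + 66. Dividing through by -11 gives the monic gcd t - 6.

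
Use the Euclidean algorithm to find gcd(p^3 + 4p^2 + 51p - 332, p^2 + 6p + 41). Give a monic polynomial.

1

By polynomial division,
  p^3 + 4p^2 + 51p - 332 = (p - 2)(p^2 + 6p + 41) + (22p - 250)
  p^2 + 6p + 41 = ((1/22)p + 191/242)(22p - 250) + (28836/121)
  22p - 250 = ((1331/14418)p - 15125/14418)(28836/121) + (0)
The last nonzero remainder is the constant 28836/121, so the polynomials are coprime and gcd = 1.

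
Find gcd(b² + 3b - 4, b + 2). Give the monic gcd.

Apply the Euclidean algorithm:
  b² + 3b - 4 = (b + 1)(b + 2) + (-6)
  b + 2 = (-(1/6)b - 1/3)(-6) + (0)
The last nonzero remainder is the constant -6, so the polynomials are coprime and gcd = 1.

1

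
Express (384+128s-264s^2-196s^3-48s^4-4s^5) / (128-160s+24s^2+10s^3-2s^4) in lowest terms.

(48+52s+18s^2+2s^3)/(16-8s+s^2)

Euclidean algorithm in ℚ[s]:
  -4s^5-48s^4-196s^3-264s^2+128s+384 = (2s+34)(-2s^4+10s^3+24s^2-160s+128) + (-584s^3-760s^2+5312s-3968)
  -2s^4+10s^3+24s^2-160s+128 = ((1/292)s-115/5329)(-584s^3-760s^2+5312s-3968) + (-(56448/5329)s^2-(169344/5329)s+225792/5329)
  -584s^3-760s^2+5312s-3968 = ((389017/7056)s-165199/1764)(-(56448/5329)s^2-(169344/5329)s+225792/5329) + (0)
Last nonzero remainder: -(56448/5329)s^2-(169344/5329)s+225792/5329. Dividing through by -56448/5329 gives the monic gcd s^2+3s-4.
Cancel s^2+3s-4 from numerator and denominator to get the reduced form.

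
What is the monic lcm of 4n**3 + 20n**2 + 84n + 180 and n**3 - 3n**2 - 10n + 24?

By polynomial division,
  4n**3 + 20n**2 + 84n + 180 = (4)(n**3 - 3n**2 - 10n + 24) + (32n**2 + 124n + 84)
  n**3 - 3n**2 - 10n + 24 = ((1/32)n - 55/256)(32n**2 + 124n + 84) + ((897/64)n + 2691/64)
  32n**2 + 124n + 84 = ((2048/897)n + 1792/897)((897/64)n + 2691/64) + (0)
Last nonzero remainder: (897/64)n + 2691/64. Dividing through by 897/64 gives the monic gcd n + 3.
Then lcm(f, g) = f·g / gcd(f, g); expanding and making the result monic gives the answer.

n**5 - n**4 - n**3 - 41n**2 - 102n + 360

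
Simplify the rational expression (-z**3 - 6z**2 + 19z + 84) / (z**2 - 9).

Repeated division with remainder:
  -z**3 - 6z**2 + 19z + 84 = (-z - 6)(z**2 - 9) + (10z + 30)
  z**2 - 9 = ((1/10)z - 3/10)(10z + 30) + (0)
Last nonzero remainder: 10z + 30. Dividing through by 10 gives the monic gcd z + 3.
Cancel z + 3 from numerator and denominator to get the reduced form.

(-z**2 - 3z + 28)/(z - 3)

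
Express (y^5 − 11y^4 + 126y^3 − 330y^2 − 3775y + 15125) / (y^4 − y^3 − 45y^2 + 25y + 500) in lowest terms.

Repeated division with remainder:
  y^5 − 11y^4 + 126y^3 − 330y^2 − 3775y + 15125 = (y − 10)(y^4 − y^3 − 45y^2 + 25y + 500) + (161y^3 − 805y^2 − 4025y + 20125)
  y^4 − y^3 − 45y^2 + 25y + 500 = ((1/161)y + 4/161)(161y^3 − 805y^2 − 4025y + 20125) + (0)
Last nonzero remainder: 161y^3 − 805y^2 − 4025y + 20125. Dividing through by 161 gives the monic gcd y^3 − 5y^2 − 25y + 125.
Cancel y^3 − 5y^2 − 25y + 125 from numerator and denominator to get the reduced form.

(y^2 − 6y + 121)/(y + 4)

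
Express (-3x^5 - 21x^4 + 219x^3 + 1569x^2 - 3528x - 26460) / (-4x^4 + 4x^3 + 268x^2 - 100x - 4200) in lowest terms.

By polynomial division,
  -3x^5 - 21x^4 + 219x^3 + 1569x^2 - 3528x - 26460 = ((3/4)x + 6)(-4x^4 + 4x^3 + 268x^2 - 100x - 4200) + (-6x^3 + 36x^2 + 222x - 1260)
  -4x^4 + 4x^3 + 268x^2 - 100x - 4200 = ((2/3)x + 10/3)(-6x^3 + 36x^2 + 222x - 1260) + (0)
Last nonzero remainder: -6x^3 + 36x^2 + 222x - 1260. Dividing through by -6 gives the monic gcd x^3 - 6x^2 - 37x + 210.
Cancel x^3 - 6x^2 - 37x + 210 from numerator and denominator to get the reduced form.

(3x^2 + 39x + 126)/(4x + 20)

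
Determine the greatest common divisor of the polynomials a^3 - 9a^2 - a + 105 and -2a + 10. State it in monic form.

a - 5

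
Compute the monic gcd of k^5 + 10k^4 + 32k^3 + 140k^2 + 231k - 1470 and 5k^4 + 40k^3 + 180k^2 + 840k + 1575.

By polynomial division,
  k^5 + 10k^4 + 32k^3 + 140k^2 + 231k - 1470 = ((1/5)k + 2/5)(5k^4 + 40k^3 + 180k^2 + 840k + 1575) + (-20k^3 - 100k^2 - 420k - 2100)
  5k^4 + 40k^3 + 180k^2 + 840k + 1575 = (-(1/4)k - 3/4)(-20k^3 - 100k^2 - 420k - 2100) + (0)
Last nonzero remainder: -20k^3 - 100k^2 - 420k - 2100. Dividing through by -20 gives the monic gcd k^3 + 5k^2 + 21k + 105.

k^3 + 5k^2 + 21k + 105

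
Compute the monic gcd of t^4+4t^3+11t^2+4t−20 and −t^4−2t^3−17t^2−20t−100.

t^2+3t+10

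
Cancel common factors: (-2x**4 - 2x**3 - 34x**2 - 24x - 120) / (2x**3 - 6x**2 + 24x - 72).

(-x**2 - x - 5)/(x - 3)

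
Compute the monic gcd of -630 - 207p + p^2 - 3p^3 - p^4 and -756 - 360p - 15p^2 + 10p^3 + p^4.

18 + 9p + p^2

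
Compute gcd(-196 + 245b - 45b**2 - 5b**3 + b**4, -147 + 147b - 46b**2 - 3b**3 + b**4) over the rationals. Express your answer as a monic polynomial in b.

By polynomial division,
  b**4 - 5b**3 - 45b**2 + 245b - 196 = (b**4 - 3b**3 - 46b**2 + 147b - 147) + (-2b**3 + b**2 + 98b - 49)
  b**4 - 3b**3 - 46b**2 + 147b - 147 = (-(1/2)b + 5/4)(-2b**3 + b**2 + 98b - 49) + ((7/4)b**2 - 343/4)
  -2b**3 + b**2 + 98b - 49 = (-(8/7)b + 4/7)((7/4)b**2 - 343/4) + (0)
Last nonzero remainder: (7/4)b**2 - 343/4. Dividing through by 7/4 gives the monic gcd b**2 - 49.

-49 + b**2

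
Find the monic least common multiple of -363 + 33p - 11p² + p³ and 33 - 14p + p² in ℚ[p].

Euclidean algorithm in ℚ[p]:
  p³ - 11p² + 33p - 363 = (p + 3)(p² - 14p + 33) + (42p - 462)
  p² - 14p + 33 = ((1/42)p - 1/14)(42p - 462) + (0)
Last nonzero remainder: 42p - 462. Dividing through by 42 gives the monic gcd p - 11.
Then lcm(f, g) = f·g / gcd(f, g); expanding and making the result monic gives the answer.

1089 - 462p + 66p² - 14p³ + p⁴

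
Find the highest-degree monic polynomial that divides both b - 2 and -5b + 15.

1

Repeated division with remainder:
  b - 2 = (-1/5)(-5b + 15) + (1)
  -5b + 15 = (-5b + 15)(1) + (0)
The last nonzero remainder is the constant 1, so the polynomials are coprime and gcd = 1.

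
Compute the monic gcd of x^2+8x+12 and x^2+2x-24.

x+6

Euclidean algorithm in ℚ[x]:
  x^2+8x+12 = (x^2+2x-24) + (6x+36)
  x^2+2x-24 = ((1/6)x-2/3)(6x+36) + (0)
Last nonzero remainder: 6x+36. Dividing through by 6 gives the monic gcd x+6.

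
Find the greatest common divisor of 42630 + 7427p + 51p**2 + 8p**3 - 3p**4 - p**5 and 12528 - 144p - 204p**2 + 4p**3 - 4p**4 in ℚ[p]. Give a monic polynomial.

87 - p + p**2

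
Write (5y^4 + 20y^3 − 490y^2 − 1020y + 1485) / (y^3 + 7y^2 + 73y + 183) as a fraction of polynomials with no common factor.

(5y^3 + 5y^2 − 505y + 495)/(y^2 + 4y + 61)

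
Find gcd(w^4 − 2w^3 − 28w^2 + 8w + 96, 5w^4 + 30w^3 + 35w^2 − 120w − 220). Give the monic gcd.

w^2 − 4

Euclidean algorithm in ℚ[w]:
  w^4 − 2w^3 − 28w^2 + 8w + 96 = (1/5)(5w^4 + 30w^3 + 35w^2 − 120w − 220) + (−8w^3 − 35w^2 + 32w + 140)
  5w^4 + 30w^3 + 35w^2 − 120w − 220 = (−(5/8)w − 65/64)(−8w^3 − 35w^2 + 32w + 140) + ((1245/64)w^2 − 1245/16)
  −8w^3 − 35w^2 + 32w + 140 = (−(512/1245)w − 448/249)((1245/64)w^2 − 1245/16) + (0)
Last nonzero remainder: (1245/64)w^2 − 1245/16. Dividing through by 1245/64 gives the monic gcd w^2 − 4.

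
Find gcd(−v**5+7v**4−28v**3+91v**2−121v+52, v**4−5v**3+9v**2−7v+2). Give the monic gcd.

By polynomial division,
  −v**5+7v**4−28v**3+91v**2−121v+52 = (−v+2)(v**4−5v**3+9v**2−7v+2) + (−9v**3+66v**2−105v+48)
  v**4−5v**3+9v**2−7v+2 = (−(1/9)v−7/27)(−9v**3+66v**2−105v+48) + ((130/9)v**2−(260/9)v+130/9)
  −9v**3+66v**2−105v+48 = (−(81/130)v+216/65)((130/9)v**2−(260/9)v+130/9) + (0)
Last nonzero remainder: (130/9)v**2−(260/9)v+130/9. Dividing through by 130/9 gives the monic gcd v**2−2v+1.

v**2−2v+1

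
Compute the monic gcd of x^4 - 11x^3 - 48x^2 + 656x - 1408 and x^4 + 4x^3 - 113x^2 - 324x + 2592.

x^2 + 4x - 32

Euclidean algorithm in ℚ[x]:
  x^4 - 11x^3 - 48x^2 + 656x - 1408 = (x^4 + 4x^3 - 113x^2 - 324x + 2592) + (-15x^3 + 65x^2 + 980x - 4000)
  x^4 + 4x^3 - 113x^2 - 324x + 2592 = (-(1/15)x - 5/9)(-15x^3 + 65x^2 + 980x - 4000) + (-(104/9)x^2 - (416/9)x + 3328/9)
  -15x^3 + 65x^2 + 980x - 4000 = ((135/104)x - 1125/104)(-(104/9)x^2 - (416/9)x + 3328/9) + (0)
Last nonzero remainder: -(104/9)x^2 - (416/9)x + 3328/9. Dividing through by -104/9 gives the monic gcd x^2 + 4x - 32.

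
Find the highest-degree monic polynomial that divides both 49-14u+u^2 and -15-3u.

Euclidean algorithm in ℚ[u]:
  u^2-14u+49 = (-(1/3)u+19/3)(-3u-15) + (144)
  -3u-15 = (-(1/48)u-5/48)(144) + (0)
The last nonzero remainder is the constant 144, so the polynomials are coprime and gcd = 1.

1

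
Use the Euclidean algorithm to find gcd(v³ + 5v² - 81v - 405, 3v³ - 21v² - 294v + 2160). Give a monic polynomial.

Apply the Euclidean algorithm:
  v³ + 5v² - 81v - 405 = (1/3)(3v³ - 21v² - 294v + 2160) + (12v² + 17v - 1125)
  3v³ - 21v² - 294v + 2160 = ((1/4)v - 101/48)(12v² + 17v - 1125) + ((1105/48)v - 3315/16)
  12v² + 17v - 1125 = ((576/1105)v + 1200/221)((1105/48)v - 3315/16) + (0)
Last nonzero remainder: (1105/48)v - 3315/16. Dividing through by 1105/48 gives the monic gcd v - 9.

v - 9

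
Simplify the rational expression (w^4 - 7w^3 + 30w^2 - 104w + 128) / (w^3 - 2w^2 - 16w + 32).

By polynomial division,
  w^4 - 7w^3 + 30w^2 - 104w + 128 = (w - 5)(w^3 - 2w^2 - 16w + 32) + (36w^2 - 216w + 288)
  w^3 - 2w^2 - 16w + 32 = ((1/36)w + 1/9)(36w^2 - 216w + 288) + (0)
Last nonzero remainder: 36w^2 - 216w + 288. Dividing through by 36 gives the monic gcd w^2 - 6w + 8.
Cancel w^2 - 6w + 8 from numerator and denominator to get the reduced form.

(w^2 - w + 16)/(w + 4)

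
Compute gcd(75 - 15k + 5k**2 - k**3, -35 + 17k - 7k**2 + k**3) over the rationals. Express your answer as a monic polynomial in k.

-5 + k

Apply the Euclidean algorithm:
  -k**3 + 5k**2 - 15k + 75 = (-1)(k**3 - 7k**2 + 17k - 35) + (-2k**2 + 2k + 40)
  k**3 - 7k**2 + 17k - 35 = (-(1/2)k + 3)(-2k**2 + 2k + 40) + (31k - 155)
  -2k**2 + 2k + 40 = (-(2/31)k - 8/31)(31k - 155) + (0)
Last nonzero remainder: 31k - 155. Dividing through by 31 gives the monic gcd k - 5.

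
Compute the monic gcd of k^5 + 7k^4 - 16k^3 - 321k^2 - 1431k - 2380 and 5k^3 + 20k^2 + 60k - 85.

k^2 + 5k + 17

By polynomial division,
  k^5 + 7k^4 - 16k^3 - 321k^2 - 1431k - 2380 = ((1/5)k^2 + (3/5)k - 8)(5k^3 + 20k^2 + 60k - 85) + (-180k^2 - 900k - 3060)
  5k^3 + 20k^2 + 60k - 85 = (-(1/36)k + 1/36)(-180k^2 - 900k - 3060) + (0)
Last nonzero remainder: -180k^2 - 900k - 3060. Dividing through by -180 gives the monic gcd k^2 + 5k + 17.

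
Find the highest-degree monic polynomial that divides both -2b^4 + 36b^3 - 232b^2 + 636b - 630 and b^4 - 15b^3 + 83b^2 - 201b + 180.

Euclidean algorithm in ℚ[b]:
  -2b^4 + 36b^3 - 232b^2 + 636b - 630 = (-2)(b^4 - 15b^3 + 83b^2 - 201b + 180) + (6b^3 - 66b^2 + 234b - 270)
  b^4 - 15b^3 + 83b^2 - 201b + 180 = ((1/6)b - 2/3)(6b^3 - 66b^2 + 234b - 270) + (0)
Last nonzero remainder: 6b^3 - 66b^2 + 234b - 270. Dividing through by 6 gives the monic gcd b^3 - 11b^2 + 39b - 45.

b^3 - 11b^2 + 39b - 45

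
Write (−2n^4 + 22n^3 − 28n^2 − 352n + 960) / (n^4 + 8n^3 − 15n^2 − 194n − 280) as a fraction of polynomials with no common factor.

(−2n^2 + 20n − 48)/(n^2 + 9n + 14)

By polynomial division,
  −2n^4 + 22n^3 − 28n^2 − 352n + 960 = (−2)(n^4 + 8n^3 − 15n^2 − 194n − 280) + (38n^3 − 58n^2 − 740n + 400)
  n^4 + 8n^3 − 15n^2 − 194n − 280 = ((1/38)n + 181/722)(38n^3 − 58n^2 − 740n + 400) + ((6864/361)n^2 − (6864/361)n − 137280/361)
  38n^3 − 58n^2 − 740n + 400 = ((6859/3432)n − 1805/1716)((6864/361)n^2 − (6864/361)n − 137280/361) + (0)
Last nonzero remainder: (6864/361)n^2 − (6864/361)n − 137280/361. Dividing through by 6864/361 gives the monic gcd n^2 − n − 20.
Cancel n^2 − n − 20 from numerator and denominator to get the reduced form.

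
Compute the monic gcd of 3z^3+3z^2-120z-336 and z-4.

By polynomial division,
  3z^3+3z^2-120z-336 = (3z^2+15z-60)(z-4) + (-576)
  z-4 = (-(1/576)z+1/144)(-576) + (0)
The last nonzero remainder is the constant -576, so the polynomials are coprime and gcd = 1.

1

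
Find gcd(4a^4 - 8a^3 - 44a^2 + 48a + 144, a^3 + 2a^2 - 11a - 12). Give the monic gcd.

a - 3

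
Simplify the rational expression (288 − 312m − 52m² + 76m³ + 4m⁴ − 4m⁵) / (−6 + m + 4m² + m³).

(−96 + 40m + 12m² − 4m³)/(2 + m)

Repeated division with remainder:
  −4m⁵ + 4m⁴ + 76m³ − 52m² − 312m + 288 = (−4m² + 20m)(m³ + 4m² + m − 6) + (−96m² − 192m + 288)
  m³ + 4m² + m − 6 = (−(1/96)m − 1/48)(−96m² − 192m + 288) + (0)
Last nonzero remainder: −96m² − 192m + 288. Dividing through by −96 gives the monic gcd m² + 2m − 3.
Cancel m² + 2m − 3 from numerator and denominator to get the reduced form.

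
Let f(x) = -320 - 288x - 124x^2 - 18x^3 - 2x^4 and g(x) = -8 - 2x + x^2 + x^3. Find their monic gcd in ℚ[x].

4 + 3x + x^2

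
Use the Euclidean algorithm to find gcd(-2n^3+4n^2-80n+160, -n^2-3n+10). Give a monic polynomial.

n-2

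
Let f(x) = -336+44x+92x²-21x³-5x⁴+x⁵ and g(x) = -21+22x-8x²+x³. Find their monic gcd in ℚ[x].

By polynomial division,
  x⁵-5x⁴-21x³+92x²+44x-336 = (x²+3x-19)(x³-8x²+22x-21) + (-105x²+525x-735)
  x³-8x²+22x-21 = (-(1/105)x+1/35)(-105x²+525x-735) + (0)
Last nonzero remainder: -105x²+525x-735. Dividing through by -105 gives the monic gcd x²-5x+7.

7-5x+x²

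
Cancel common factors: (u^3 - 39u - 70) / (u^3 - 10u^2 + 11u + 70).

(u + 5)/(u - 5)

Euclidean algorithm in ℚ[u]:
  u^3 - 39u - 70 = (u^3 - 10u^2 + 11u + 70) + (10u^2 - 50u - 140)
  u^3 - 10u^2 + 11u + 70 = ((1/10)u - 1/2)(10u^2 - 50u - 140) + (0)
Last nonzero remainder: 10u^2 - 50u - 140. Dividing through by 10 gives the monic gcd u^2 - 5u - 14.
Cancel u^2 - 5u - 14 from numerator and denominator to get the reduced form.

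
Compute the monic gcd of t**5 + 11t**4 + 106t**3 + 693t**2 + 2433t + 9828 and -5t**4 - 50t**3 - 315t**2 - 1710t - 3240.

t**2 + t + 36

Repeated division with remainder:
  t**5 + 11t**4 + 106t**3 + 693t**2 + 2433t + 9828 = (-(1/5)t - 1/5)(-5t**4 - 50t**3 - 315t**2 - 1710t - 3240) + (33t**3 + 288t**2 + 1443t + 9180)
  -5t**4 - 50t**3 - 315t**2 - 1710t - 3240 = (-(5/33)t - 70/363)(33t**3 + 288t**2 + 1443t + 9180) + (-(4940/121)t**2 - (4940/121)t - 177840/121)
  33t**3 + 288t**2 + 1443t + 9180 = (-(3993/4940)t - 6171/988)(-(4940/121)t**2 - (4940/121)t - 177840/121) + (0)
Last nonzero remainder: -(4940/121)t**2 - (4940/121)t - 177840/121. Dividing through by -4940/121 gives the monic gcd t**2 + t + 36.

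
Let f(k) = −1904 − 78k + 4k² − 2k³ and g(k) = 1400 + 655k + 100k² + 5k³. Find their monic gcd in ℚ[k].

Euclidean algorithm in ℚ[k]:
  −2k³ + 4k² − 78k − 1904 = (−2/5)(5k³ + 100k² + 655k + 1400) + (44k² + 184k − 1344)
  5k³ + 100k² + 655k + 1400 = ((5/44)k + 435/242)(44k² + 184k − 1344) + ((57715/121)k + 461720/121)
  44k² + 184k − 1344 = ((5324/57715)k − 2904/8245)((57715/121)k + 461720/121) + (0)
Last nonzero remainder: (57715/121)k + 461720/121. Dividing through by 57715/121 gives the monic gcd k + 8.

8 + k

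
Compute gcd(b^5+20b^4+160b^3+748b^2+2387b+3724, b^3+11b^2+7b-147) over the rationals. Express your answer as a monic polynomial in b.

Euclidean algorithm in ℚ[b]:
  b^5+20b^4+160b^3+748b^2+2387b+3724 = (b^2+9b+54)(b^3+11b^2+7b-147) + (238b^2+3332b+11662)
  b^3+11b^2+7b-147 = ((1/238)b-3/238)(238b^2+3332b+11662) + (0)
Last nonzero remainder: 238b^2+3332b+11662. Dividing through by 238 gives the monic gcd b^2+14b+49.

b^2+14b+49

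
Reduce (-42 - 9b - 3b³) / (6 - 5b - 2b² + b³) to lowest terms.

By polynomial division,
  -3b³ - 9b - 42 = (-3)(b³ - 2b² - 5b + 6) + (-6b² - 24b - 24)
  b³ - 2b² - 5b + 6 = (-(1/6)b + 1)(-6b² - 24b - 24) + (15b + 30)
  -6b² - 24b - 24 = (-(2/5)b - 4/5)(15b + 30) + (0)
Last nonzero remainder: 15b + 30. Dividing through by 15 gives the monic gcd b + 2.
Cancel b + 2 from numerator and denominator to get the reduced form.

(-21 + 6b - 3b²)/(3 - 4b + b²)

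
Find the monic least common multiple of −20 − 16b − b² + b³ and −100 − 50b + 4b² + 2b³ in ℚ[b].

By polynomial division,
  b³ − b² − 16b − 20 = (1/2)(2b³ + 4b² − 50b − 100) + (−3b² + 9b + 30)
  2b³ + 4b² − 50b − 100 = (−(2/3)b − 10/3)(−3b² + 9b + 30) + (0)
Last nonzero remainder: −3b² + 9b + 30. Dividing through by −3 gives the monic gcd b² − 3b − 10.
Then lcm(f, g) = f·g / gcd(f, g); expanding and making the result monic gives the answer.

−100 − 100b − 21b² + 4b³ + b⁴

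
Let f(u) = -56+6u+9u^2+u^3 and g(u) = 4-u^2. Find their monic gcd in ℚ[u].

-2+u

By polynomial division,
  u^3+9u^2+6u-56 = (-u-9)(-u^2+4) + (10u-20)
  -u^2+4 = (-(1/10)u-1/5)(10u-20) + (0)
Last nonzero remainder: 10u-20. Dividing through by 10 gives the monic gcd u-2.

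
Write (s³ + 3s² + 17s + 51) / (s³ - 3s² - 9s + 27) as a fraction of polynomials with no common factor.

Repeated division with remainder:
  s³ + 3s² + 17s + 51 = (s³ - 3s² - 9s + 27) + (6s² + 26s + 24)
  s³ - 3s² - 9s + 27 = ((1/6)s - 11/9)(6s² + 26s + 24) + ((169/9)s + 169/3)
  6s² + 26s + 24 = ((54/169)s + 72/169)((169/9)s + 169/3) + (0)
Last nonzero remainder: (169/9)s + 169/3. Dividing through by 169/9 gives the monic gcd s + 3.
Cancel s + 3 from numerator and denominator to get the reduced form.

(s² + 17)/(s² - 6s + 9)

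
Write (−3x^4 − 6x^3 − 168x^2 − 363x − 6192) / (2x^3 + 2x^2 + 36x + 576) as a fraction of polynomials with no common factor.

Repeated division with remainder:
  −3x^4 − 6x^3 − 168x^2 − 363x − 6192 = (−(3/2)x − 3/2)(2x^3 + 2x^2 + 36x + 576) + (−111x^2 + 555x − 5328)
  2x^3 + 2x^2 + 36x + 576 = (−(2/111)x − 4/37)(−111x^2 + 555x − 5328) + (0)
Last nonzero remainder: −111x^2 + 555x − 5328. Dividing through by −111 gives the monic gcd x^2 − 5x + 48.
Cancel x^2 − 5x + 48 from numerator and denominator to get the reduced form.

(−3x^2 − 21x − 129)/(2x + 12)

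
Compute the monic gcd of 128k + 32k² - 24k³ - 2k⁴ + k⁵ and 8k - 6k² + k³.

Apply the Euclidean algorithm:
  k⁵ - 2k⁴ - 24k³ + 32k² + 128k = (k² + 4k - 8)(k³ - 6k² + 8k) + (-48k² + 192k)
  k³ - 6k² + 8k = (-(1/48)k + 1/24)(-48k² + 192k) + (0)
Last nonzero remainder: -48k² + 192k. Dividing through by -48 gives the monic gcd k² - 4k.

-4k + k²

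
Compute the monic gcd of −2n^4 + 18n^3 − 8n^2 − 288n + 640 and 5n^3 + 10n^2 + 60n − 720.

n − 4

Apply the Euclidean algorithm:
  −2n^4 + 18n^3 − 8n^2 − 288n + 640 = (−(2/5)n + 22/5)(5n^3 + 10n^2 + 60n − 720) + (−28n^2 − 840n + 3808)
  5n^3 + 10n^2 + 60n − 720 = (−(5/28)n + 5)(−28n^2 − 840n + 3808) + (4940n − 19760)
  −28n^2 − 840n + 3808 = (−(7/1235)n − 238/1235)(4940n − 19760) + (0)
Last nonzero remainder: 4940n − 19760. Dividing through by 4940 gives the monic gcd n − 4.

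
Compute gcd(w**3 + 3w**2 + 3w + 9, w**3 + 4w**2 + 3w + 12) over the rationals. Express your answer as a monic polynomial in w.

w**2 + 3

By polynomial division,
  w**3 + 3w**2 + 3w + 9 = (w**3 + 4w**2 + 3w + 12) + (-w**2 - 3)
  w**3 + 4w**2 + 3w + 12 = (-w - 4)(-w**2 - 3) + (0)
Last nonzero remainder: -w**2 - 3. Dividing through by -1 gives the monic gcd w**2 + 3.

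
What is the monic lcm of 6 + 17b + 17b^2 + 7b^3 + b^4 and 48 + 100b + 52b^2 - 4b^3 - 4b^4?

-24 - 62b - 51b^2 - 11b^3 + 3b^4 + b^5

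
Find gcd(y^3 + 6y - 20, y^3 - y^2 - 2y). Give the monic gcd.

y - 2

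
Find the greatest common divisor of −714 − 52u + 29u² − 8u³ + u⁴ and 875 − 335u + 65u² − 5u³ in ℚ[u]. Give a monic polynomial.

−7 + u

By polynomial division,
  u⁴ − 8u³ + 29u² − 52u − 714 = (−(1/5)u − 1)(−5u³ + 65u² − 335u + 875) + (27u² − 212u + 161)
  −5u³ + 65u² − 335u + 875 = (−(5/27)u + 695/729)(27u² − 212u + 161) + (−(75140/729)u + 525980/729)
  27u² − 212u + 161 = (−(19683/75140)u + 16767/75140)(−(75140/729)u + 525980/729) + (0)
Last nonzero remainder: −(75140/729)u + 525980/729. Dividing through by −75140/729 gives the monic gcd u − 7.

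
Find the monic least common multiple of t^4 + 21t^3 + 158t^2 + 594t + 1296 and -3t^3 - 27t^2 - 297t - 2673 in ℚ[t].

Euclidean algorithm in ℚ[t]:
  t^4 + 21t^3 + 158t^2 + 594t + 1296 = (-(1/3)t - 4)(-3t^3 - 27t^2 - 297t - 2673) + (-49t^2 - 1485t - 9396)
  -3t^3 - 27t^2 - 297t - 2673 = ((3/49)t - 3132/2401)(-49t^2 - 1485t - 9396) + (-(3982905/2401)t - 35846145/2401)
  -49t^2 - 1485t - 9396 = ((117649/3982905)t + 278516/442545)(-(3982905/2401)t - 35846145/2401) + (0)
Last nonzero remainder: -(3982905/2401)t - 35846145/2401. Dividing through by -3982905/2401 gives the monic gcd t + 9.
Then lcm(f, g) = f·g / gcd(f, g); expanding and making the result monic gives the answer.

t^6 + 21t^5 + 257t^4 + 2673t^3 + 16938t^2 + 58806t + 128304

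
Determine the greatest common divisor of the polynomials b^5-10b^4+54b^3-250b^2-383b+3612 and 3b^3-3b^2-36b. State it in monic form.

b^2-b-12

Apply the Euclidean algorithm:
  b^5-10b^4+54b^3-250b^2-383b+3612 = ((1/3)b^2-3b+19)(3b^3-3b^2-36b) + (-301b^2+301b+3612)
  3b^3-3b^2-36b = (-(3/301)b)(-301b^2+301b+3612) + (0)
Last nonzero remainder: -301b^2+301b+3612. Dividing through by -301 gives the monic gcd b^2-b-12.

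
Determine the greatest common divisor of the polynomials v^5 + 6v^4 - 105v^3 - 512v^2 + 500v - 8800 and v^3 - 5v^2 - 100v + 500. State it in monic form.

Repeated division with remainder:
  v^5 + 6v^4 - 105v^3 - 512v^2 + 500v - 8800 = (v^2 + 11v + 50)(v^3 - 5v^2 - 100v + 500) + (338v^2 - 33800)
  v^3 - 5v^2 - 100v + 500 = ((1/338)v - 5/338)(338v^2 - 33800) + (0)
Last nonzero remainder: 338v^2 - 33800. Dividing through by 338 gives the monic gcd v^2 - 100.

v^2 - 100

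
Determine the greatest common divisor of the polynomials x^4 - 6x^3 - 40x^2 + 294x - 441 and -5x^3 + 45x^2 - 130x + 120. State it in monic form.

x - 3

By polynomial division,
  x^4 - 6x^3 - 40x^2 + 294x - 441 = (-(1/5)x - 3/5)(-5x^3 + 45x^2 - 130x + 120) + (-39x^2 + 240x - 369)
  -5x^3 + 45x^2 - 130x + 120 = ((5/39)x - 185/507)(-39x^2 + 240x - 369) + ((825/169)x - 2475/169)
  -39x^2 + 240x - 369 = (-(2197/275)x + 6929/275)((825/169)x - 2475/169) + (0)
Last nonzero remainder: (825/169)x - 2475/169. Dividing through by 825/169 gives the monic gcd x - 3.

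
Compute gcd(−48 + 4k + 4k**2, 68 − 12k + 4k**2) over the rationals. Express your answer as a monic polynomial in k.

By polynomial division,
  4k**2 + 4k − 48 = (4k**2 − 12k + 68) + (16k − 116)
  4k**2 − 12k + 68 = ((1/4)k + 17/16)(16k − 116) + (765/4)
  16k − 116 = ((64/765)k − 464/765)(765/4) + (0)
The last nonzero remainder is the constant 765/4, so the polynomials are coprime and gcd = 1.

1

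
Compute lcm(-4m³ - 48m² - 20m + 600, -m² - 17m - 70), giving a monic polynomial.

m⁴ + 19m³ + 89m² - 115m - 1050

Repeated division with remainder:
  -4m³ - 48m² - 20m + 600 = (4m - 20)(-m² - 17m - 70) + (-80m - 800)
  -m² - 17m - 70 = ((1/80)m + 7/80)(-80m - 800) + (0)
Last nonzero remainder: -80m - 800. Dividing through by -80 gives the monic gcd m + 10.
Then lcm(f, g) = f·g / gcd(f, g); expanding and making the result monic gives the answer.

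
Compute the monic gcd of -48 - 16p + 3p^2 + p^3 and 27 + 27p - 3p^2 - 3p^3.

Apply the Euclidean algorithm:
  p^3 + 3p^2 - 16p - 48 = (-1/3)(-3p^3 - 3p^2 + 27p + 27) + (2p^2 - 7p - 39)
  -3p^3 - 3p^2 + 27p + 27 = (-(3/2)p - 27/4)(2p^2 - 7p - 39) + (-(315/4)p - 945/4)
  2p^2 - 7p - 39 = (-(8/315)p + 52/315)(-(315/4)p - 945/4) + (0)
Last nonzero remainder: -(315/4)p - 945/4. Dividing through by -315/4 gives the monic gcd p + 3.

3 + p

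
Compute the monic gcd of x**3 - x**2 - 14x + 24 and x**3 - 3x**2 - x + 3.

Apply the Euclidean algorithm:
  x**3 - x**2 - 14x + 24 = (x**3 - 3x**2 - x + 3) + (2x**2 - 13x + 21)
  x**3 - 3x**2 - x + 3 = ((1/2)x + 7/4)(2x**2 - 13x + 21) + ((45/4)x - 135/4)
  2x**2 - 13x + 21 = ((8/45)x - 28/45)((45/4)x - 135/4) + (0)
Last nonzero remainder: (45/4)x - 135/4. Dividing through by 45/4 gives the monic gcd x - 3.

x - 3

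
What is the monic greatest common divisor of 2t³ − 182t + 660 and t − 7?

By polynomial division,
  2t³ − 182t + 660 = (2t² + 14t − 84)(t − 7) + (72)
  t − 7 = ((1/72)t − 7/72)(72) + (0)
The last nonzero remainder is the constant 72, so the polynomials are coprime and gcd = 1.

1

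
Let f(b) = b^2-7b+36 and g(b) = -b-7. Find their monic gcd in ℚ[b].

1

Euclidean algorithm in ℚ[b]:
  b^2-7b+36 = (-b+14)(-b-7) + (134)
  -b-7 = (-(1/134)b-7/134)(134) + (0)
The last nonzero remainder is the constant 134, so the polynomials are coprime and gcd = 1.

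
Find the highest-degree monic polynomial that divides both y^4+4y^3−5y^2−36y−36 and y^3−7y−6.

y^2−y−6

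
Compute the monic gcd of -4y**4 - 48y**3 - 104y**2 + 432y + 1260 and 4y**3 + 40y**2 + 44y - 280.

y**2 + 12y + 35

Euclidean algorithm in ℚ[y]:
  -4y**4 - 48y**3 - 104y**2 + 432y + 1260 = (-y - 2)(4y**3 + 40y**2 + 44y - 280) + (20y**2 + 240y + 700)
  4y**3 + 40y**2 + 44y - 280 = ((1/5)y - 2/5)(20y**2 + 240y + 700) + (0)
Last nonzero remainder: 20y**2 + 240y + 700. Dividing through by 20 gives the monic gcd y**2 + 12y + 35.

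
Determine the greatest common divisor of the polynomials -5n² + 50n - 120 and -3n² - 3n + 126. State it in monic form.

By polynomial division,
  -5n² + 50n - 120 = (5/3)(-3n² - 3n + 126) + (55n - 330)
  -3n² - 3n + 126 = (-(3/55)n - 21/55)(55n - 330) + (0)
Last nonzero remainder: 55n - 330. Dividing through by 55 gives the monic gcd n - 6.

n - 6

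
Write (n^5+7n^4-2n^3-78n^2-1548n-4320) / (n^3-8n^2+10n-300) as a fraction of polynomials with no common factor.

Apply the Euclidean algorithm:
  n^5+7n^4-2n^3-78n^2-1548n-4320 = (n^2+15n+108)(n^3-8n^2+10n-300) + (936n^2+1872n+28080)
  n^3-8n^2+10n-300 = ((1/936)n-5/468)(936n^2+1872n+28080) + (0)
Last nonzero remainder: 936n^2+1872n+28080. Dividing through by 936 gives the monic gcd n^2+2n+30.
Cancel n^2+2n+30 from numerator and denominator to get the reduced form.

(n^3+5n^2-42n-144)/(n-10)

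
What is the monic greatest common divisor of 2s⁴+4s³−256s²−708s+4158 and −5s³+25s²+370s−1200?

s−3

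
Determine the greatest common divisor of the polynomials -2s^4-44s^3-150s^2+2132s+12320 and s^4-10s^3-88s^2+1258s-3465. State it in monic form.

Repeated division with remainder:
  -2s^4-44s^3-150s^2+2132s+12320 = (-2)(s^4-10s^3-88s^2+1258s-3465) + (-64s^3-326s^2+4648s+5390)
  s^4-10s^3-88s^2+1258s-3465 = (-(1/64)s+483/2048)(-64s^3-326s^2+4648s+5390) + ((62985/1024)s^2+(62985/256)s-4849845/1024)
  -64s^3-326s^2+4648s+5390 = (-(65536/62985)s-14336/12597)((62985/1024)s^2+(62985/256)s-4849845/1024) + (0)
Last nonzero remainder: (62985/1024)s^2+(62985/256)s-4849845/1024. Dividing through by 62985/1024 gives the monic gcd s^2+4s-77.

s^2+4s-77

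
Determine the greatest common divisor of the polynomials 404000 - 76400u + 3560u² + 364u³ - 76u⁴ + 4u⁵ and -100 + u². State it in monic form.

Repeated division with remainder:
  4u⁵ - 76u⁴ + 364u³ + 3560u² - 76400u + 404000 = (4u³ - 76u² + 764u - 4040)(u² - 100) + (0)
The last nonzero remainder u² - 100 is already monic.

-100 + u²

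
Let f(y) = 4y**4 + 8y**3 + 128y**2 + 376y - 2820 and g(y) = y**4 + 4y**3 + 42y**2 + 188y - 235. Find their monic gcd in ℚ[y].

Euclidean algorithm in ℚ[y]:
  4y**4 + 8y**3 + 128y**2 + 376y - 2820 = (4)(y**4 + 4y**3 + 42y**2 + 188y - 235) + (-8y**3 - 40y**2 - 376y - 1880)
  y**4 + 4y**3 + 42y**2 + 188y - 235 = (-(1/8)y + 1/8)(-8y**3 - 40y**2 - 376y - 1880) + (0)
Last nonzero remainder: -8y**3 - 40y**2 - 376y - 1880. Dividing through by -8 gives the monic gcd y**3 + 5y**2 + 47y + 235.

y**3 + 5y**2 + 47y + 235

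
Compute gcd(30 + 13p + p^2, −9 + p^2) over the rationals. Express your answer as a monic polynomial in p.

3 + p

Repeated division with remainder:
  p^2 + 13p + 30 = (p^2 − 9) + (13p + 39)
  p^2 − 9 = ((1/13)p − 3/13)(13p + 39) + (0)
Last nonzero remainder: 13p + 39. Dividing through by 13 gives the monic gcd p + 3.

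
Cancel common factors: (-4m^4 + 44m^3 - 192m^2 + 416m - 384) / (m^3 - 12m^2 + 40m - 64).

(-4m^2 + 28m - 48)/(m - 8)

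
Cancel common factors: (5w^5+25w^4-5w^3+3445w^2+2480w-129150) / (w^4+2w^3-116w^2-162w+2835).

(5w^2-30w+410)/(w-9)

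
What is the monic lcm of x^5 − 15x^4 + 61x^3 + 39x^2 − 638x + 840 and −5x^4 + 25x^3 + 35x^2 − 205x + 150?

x^6 − 16x^5 + 76x^4 − 22x^3 − 677x^2 + 1478x − 840

Apply the Euclidean algorithm:
  x^5 − 15x^4 + 61x^3 + 39x^2 − 638x + 840 = (−(1/5)x + 2)(−5x^4 + 25x^3 + 35x^2 − 205x + 150) + (18x^3 − 72x^2 − 198x + 540)
  −5x^4 + 25x^3 + 35x^2 − 205x + 150 = (−(5/18)x + 5/18)(18x^3 − 72x^2 − 198x + 540) + (0)
Last nonzero remainder: 18x^3 − 72x^2 − 198x + 540. Dividing through by 18 gives the monic gcd x^3 − 4x^2 − 11x + 30.
Then lcm(f, g) = f·g / gcd(f, g); expanding and making the result monic gives the answer.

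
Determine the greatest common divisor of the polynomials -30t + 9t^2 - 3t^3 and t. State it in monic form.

t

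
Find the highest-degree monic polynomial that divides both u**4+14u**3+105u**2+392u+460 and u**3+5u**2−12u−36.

u+2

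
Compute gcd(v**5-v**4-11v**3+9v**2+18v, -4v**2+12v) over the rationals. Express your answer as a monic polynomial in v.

v**2-3v

By polynomial division,
  v**5-v**4-11v**3+9v**2+18v = (-(1/4)v**3-(1/2)v**2+(5/4)v+3/2)(-4v**2+12v) + (0)
Last nonzero remainder: -4v**2+12v. Dividing through by -4 gives the monic gcd v**2-3v.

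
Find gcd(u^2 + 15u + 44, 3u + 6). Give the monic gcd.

Apply the Euclidean algorithm:
  u^2 + 15u + 44 = ((1/3)u + 13/3)(3u + 6) + (18)
  3u + 6 = ((1/6)u + 1/3)(18) + (0)
The last nonzero remainder is the constant 18, so the polynomials are coprime and gcd = 1.

1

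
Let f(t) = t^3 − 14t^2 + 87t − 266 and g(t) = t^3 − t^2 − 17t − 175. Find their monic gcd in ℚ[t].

t − 7

Apply the Euclidean algorithm:
  t^3 − 14t^2 + 87t − 266 = (t^3 − t^2 − 17t − 175) + (−13t^2 + 104t − 91)
  t^3 − t^2 − 17t − 175 = (−(1/13)t − 7/13)(−13t^2 + 104t − 91) + (32t − 224)
  −13t^2 + 104t − 91 = (−(13/32)t + 13/32)(32t − 224) + (0)
Last nonzero remainder: 32t − 224. Dividing through by 32 gives the monic gcd t − 7.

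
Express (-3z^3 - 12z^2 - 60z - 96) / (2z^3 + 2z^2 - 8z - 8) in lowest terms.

(-3z^2 - 6z - 48)/(2z^2 - 2z - 4)

By polynomial division,
  -3z^3 - 12z^2 - 60z - 96 = (-3/2)(2z^3 + 2z^2 - 8z - 8) + (-9z^2 - 72z - 108)
  2z^3 + 2z^2 - 8z - 8 = (-(2/9)z + 14/9)(-9z^2 - 72z - 108) + (80z + 160)
  -9z^2 - 72z - 108 = (-(9/80)z - 27/40)(80z + 160) + (0)
Last nonzero remainder: 80z + 160. Dividing through by 80 gives the monic gcd z + 2.
Cancel z + 2 from numerator and denominator to get the reduced form.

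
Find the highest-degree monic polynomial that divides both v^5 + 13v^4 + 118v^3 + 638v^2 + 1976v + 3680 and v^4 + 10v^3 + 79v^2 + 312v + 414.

v^2 + 4v + 46

Repeated division with remainder:
  v^5 + 13v^4 + 118v^3 + 638v^2 + 1976v + 3680 = (v + 3)(v^4 + 10v^3 + 79v^2 + 312v + 414) + (9v^3 + 89v^2 + 626v + 2438)
  v^4 + 10v^3 + 79v^2 + 312v + 414 = ((1/9)v + 1/81)(9v^3 + 89v^2 + 626v + 2438) + ((676/81)v^2 + (2704/81)v + 31096/81)
  9v^3 + 89v^2 + 626v + 2438 = ((729/676)v + 4293/676)((676/81)v^2 + (2704/81)v + 31096/81) + (0)
Last nonzero remainder: (676/81)v^2 + (2704/81)v + 31096/81. Dividing through by 676/81 gives the monic gcd v^2 + 4v + 46.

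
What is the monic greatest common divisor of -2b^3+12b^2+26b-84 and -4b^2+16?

Repeated division with remainder:
  -2b^3+12b^2+26b-84 = ((1/2)b-3)(-4b^2+16) + (18b-36)
  -4b^2+16 = (-(2/9)b-4/9)(18b-36) + (0)
Last nonzero remainder: 18b-36. Dividing through by 18 gives the monic gcd b-2.

b-2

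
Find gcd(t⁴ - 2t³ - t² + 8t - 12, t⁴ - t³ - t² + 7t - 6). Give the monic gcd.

t³ - t + 6

Repeated division with remainder:
  t⁴ - 2t³ - t² + 8t - 12 = (t⁴ - t³ - t² + 7t - 6) + (-t³ + t - 6)
  t⁴ - t³ - t² + 7t - 6 = (-t + 1)(-t³ + t - 6) + (0)
Last nonzero remainder: -t³ + t - 6. Dividing through by -1 gives the monic gcd t³ - t + 6.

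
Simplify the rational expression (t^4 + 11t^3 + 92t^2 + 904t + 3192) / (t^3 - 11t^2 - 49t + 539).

Euclidean algorithm in ℚ[t]:
  t^4 + 11t^3 + 92t^2 + 904t + 3192 = (t + 22)(t^3 - 11t^2 - 49t + 539) + (383t^2 + 1443t - 8666)
  t^3 - 11t^2 - 49t + 539 = ((1/383)t - 5656/146689)(383t^2 + 1443t - 8666) + ((4292925/146689)t + 30050475/146689)
  383t^2 + 1443t - 8666 = ((56181887/4292925)t - 181600982/4292925)((4292925/146689)t + 30050475/146689) + (0)
Last nonzero remainder: (4292925/146689)t + 30050475/146689. Dividing through by 4292925/146689 gives the monic gcd t + 7.
Cancel t + 7 from numerator and denominator to get the reduced form.

(t^3 + 4t^2 + 64t + 456)/(t^2 - 18t + 77)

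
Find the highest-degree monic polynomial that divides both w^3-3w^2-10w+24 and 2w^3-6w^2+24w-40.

w-2

Apply the Euclidean algorithm:
  w^3-3w^2-10w+24 = (1/2)(2w^3-6w^2+24w-40) + (-22w+44)
  2w^3-6w^2+24w-40 = (-(1/11)w^2+(1/11)w-10/11)(-22w+44) + (0)
Last nonzero remainder: -22w+44. Dividing through by -22 gives the monic gcd w-2.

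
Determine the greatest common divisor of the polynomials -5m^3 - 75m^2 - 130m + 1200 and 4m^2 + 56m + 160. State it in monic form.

m + 10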